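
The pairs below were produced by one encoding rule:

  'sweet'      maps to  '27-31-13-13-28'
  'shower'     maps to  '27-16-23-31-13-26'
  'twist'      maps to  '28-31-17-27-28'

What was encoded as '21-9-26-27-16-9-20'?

marshal

The number is (letter's place in the alphabet, a=1) + 8.
Undoing it on 21-9-26-27-16-9-20: 21→(21−8)÷1=13=m, 9→(9−8)÷1=1=a, 26→(26−8)÷1=18=r, 27→(27−8)÷1=19=s, 16→(16−8)÷1=8=h, 9→(9−8)÷1=1=a, 20→(20−8)÷1=12=l.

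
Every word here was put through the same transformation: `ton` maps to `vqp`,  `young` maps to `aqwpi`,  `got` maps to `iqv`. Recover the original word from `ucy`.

Compare letters: t→v is +2, o→q is +2, n→p is +2 — a constant shift. It's a constant shift of +2 (ROT2).
Undoing it on ucy: u−2=s, c−2=a, y−2=w.

saw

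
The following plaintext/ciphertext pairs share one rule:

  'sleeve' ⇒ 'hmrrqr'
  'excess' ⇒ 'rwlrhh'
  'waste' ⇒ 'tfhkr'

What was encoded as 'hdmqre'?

silver

s(18)→h(7) and l(11)→m(12) fit y≡3x+5 (mod 26); the inverse of 3 mod 26 is 9. Treating letters as 0–25, the rule is x ↦ 3x + 5 (mod 26).
Undoing it on hdmqre: h(7)→9·(7−5)≡18=s; d(3)→9·(3−5)≡8=i; m(12)→9·(12−5)≡11=l; q(16)→9·(16−5)≡21=v; r(17)→9·(17−5)≡4=e; e(4)→9·(4−5)≡17=r (all mod 26).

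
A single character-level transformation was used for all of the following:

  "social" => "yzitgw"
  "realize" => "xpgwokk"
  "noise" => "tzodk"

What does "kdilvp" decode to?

It's a Vigenère-style cipher with numeric key [6,11]: position i shifts by key[i mod 2].
Undoing it on kdilvp: k−6=e, d−11=s, i−6=c, l−11=a, v−6=p, p−11=e.

escape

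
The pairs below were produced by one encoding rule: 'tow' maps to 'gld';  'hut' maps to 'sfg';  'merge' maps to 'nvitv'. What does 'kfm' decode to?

pun

Letters are reflected about the middle of the alphabet (position → 25−position): Atbash.
Undoing it on kfm: k↔p, f↔u, m↔n.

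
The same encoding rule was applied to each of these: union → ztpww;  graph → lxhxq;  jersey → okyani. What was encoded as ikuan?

In union: u→z is +5, n→t is +6, i→p is +7, o→w is +8 — the shift increases by 1 each position. Letter i (0-indexed) is shifted by i+5, so successive shifts are 5, 6, 7, ….
Undoing it on ikuan: i−5=d, k−6=e, u−7=n, a−8=s, n−9=e.

dense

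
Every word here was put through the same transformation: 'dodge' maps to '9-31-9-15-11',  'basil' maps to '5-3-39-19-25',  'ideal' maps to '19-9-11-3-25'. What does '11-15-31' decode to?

ego

With a=1..z=26, the number is 2·pos + 1.
Decoding 11-15-31: 11→(11−1)÷2=5=e, 15→(15−1)÷2=7=g, 31→(31−1)÷2=15=o.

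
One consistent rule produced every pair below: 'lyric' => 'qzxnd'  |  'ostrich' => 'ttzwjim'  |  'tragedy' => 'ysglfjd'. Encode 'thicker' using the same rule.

The shifts repeat in a cycle of length 3: positions 0,1,… shift by +5, +1, +6, then the pattern repeats.
On thicker: t+5=y, h+1=i, i+6=o, c+5=h, k+1=l, e+6=k, r+5=w.

yiohlkw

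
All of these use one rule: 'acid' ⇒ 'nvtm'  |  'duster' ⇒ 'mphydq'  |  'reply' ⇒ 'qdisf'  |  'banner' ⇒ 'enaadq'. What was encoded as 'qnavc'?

ranch

a(0)→n(13) and c(2)→v(21) fit y≡17x+13 (mod 26); the inverse of 17 mod 26 is 23. Each letter's alphabet position (a=0..z=25) is mapped through 17·x+13 mod 26 — an affine cipher.
Undoing it on qnavc: q(16)→23·(16−13)≡17=r; n(13)→23·(13−13)≡0=a; a(0)→23·(0−13)≡13=n; v(21)→23·(21−13)≡2=c; c(2)→23·(2−13)≡7=h (all mod 26).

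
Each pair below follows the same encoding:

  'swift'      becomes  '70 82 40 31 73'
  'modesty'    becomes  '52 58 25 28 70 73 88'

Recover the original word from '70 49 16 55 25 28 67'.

With a=1..z=26, the number is 3·pos + 13.
Decoding 70 49 16 55 25 28 67: 70→(70−13)÷3=19=s, 49→(49−13)÷3=12=l, 16→(16−13)÷3=1=a, 55→(55−13)÷3=14=n, 25→(25−13)÷3=4=d, 28→(28−13)÷3=5=e, 67→(67−13)÷3=18=r.

slander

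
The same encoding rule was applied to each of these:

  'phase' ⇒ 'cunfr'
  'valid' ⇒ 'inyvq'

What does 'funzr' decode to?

shame

Compare letters: p→c is +13, h→u is +13, a→n is +13 — a constant shift. Every letter moves 13 places later in the alphabet, wrapping around z→a.
Decoding funzr: f−13=s, u−13=h, n−13=a, z−13=m, r−13=e.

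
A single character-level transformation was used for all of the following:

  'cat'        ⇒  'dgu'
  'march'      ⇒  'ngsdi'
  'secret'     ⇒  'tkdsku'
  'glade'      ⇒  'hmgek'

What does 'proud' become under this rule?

The shift depends on letter class: consonant c→d is +1, but vowel a→g is +6. Vowels shift forward by 6 and consonants shift forward by 1.
Applying it to proud: p(cons)+1=q, r(cons)+1=s, o(vowel)+6=u, u(vowel)+6=a, d(cons)+1=e.

qsuae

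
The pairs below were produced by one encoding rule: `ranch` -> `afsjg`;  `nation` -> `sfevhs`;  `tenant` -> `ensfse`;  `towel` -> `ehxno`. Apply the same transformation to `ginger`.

rvsrna

Treating letters as 0–25, the rule is x ↦ 15x + 5 (mod 26).
On ginger: g(6)→15·6+5≡17=r; i(8)→15·8+5≡21=v; n(13)→15·13+5≡18=s; g(6)→15·6+5≡17=r; e(4)→15·4+5≡13=n; r(17)→15·17+5≡0=a (all mod 26).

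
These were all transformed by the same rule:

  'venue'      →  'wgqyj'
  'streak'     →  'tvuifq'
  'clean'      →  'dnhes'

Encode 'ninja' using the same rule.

In venue: v→w is +1, e→g is +2, n→q is +3, u→y is +4 — the shift increases by 1 each position. The shift increases by 1 at each position, starting from +1: 1, 2, 3, ….
On ninja: n+1=o, i+2=k, n+3=q, j+4=n, a+5=f.

okqnf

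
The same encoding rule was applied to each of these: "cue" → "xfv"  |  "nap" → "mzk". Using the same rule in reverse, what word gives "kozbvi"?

Letters are reflected about the middle of the alphabet (position → 25−position): Atbash.
Reversing it on kozbvi: k↔p, o↔l, z↔a, b↔y, v↔e, i↔r.

player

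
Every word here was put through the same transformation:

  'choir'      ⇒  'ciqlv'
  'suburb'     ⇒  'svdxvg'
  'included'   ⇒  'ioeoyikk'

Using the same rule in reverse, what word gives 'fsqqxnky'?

In choir: c→c is +0, h→i is +1, o→q is +2, i→l is +3 — the shift increases by 1 each position. Letter i (0-indexed) is shifted by i+0, so successive shifts are 0, 1, 2, ….
Decoding fsqqxnky: f−0=f, s−1=r, q−2=o, q−3=n, x−4=t, n−5=i, k−6=e, y−7=r.

frontier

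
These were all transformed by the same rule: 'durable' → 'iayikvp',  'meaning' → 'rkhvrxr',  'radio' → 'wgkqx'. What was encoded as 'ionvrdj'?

In durable: d→i is +5, u→a is +6, r→y is +7, a→i is +8 — the shift increases by 1 each position. The shift increases by 1 at each position, starting from +5: 5, 6, 7, ….
Undoing it on ionvrdj: i−5=d, o−6=i, n−7=g, v−8=n, r−9=i, d−10=t, j−11=y.

dignity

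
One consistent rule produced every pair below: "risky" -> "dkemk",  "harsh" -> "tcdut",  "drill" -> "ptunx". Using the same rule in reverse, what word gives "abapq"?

Shifts by position in risky: pos 0: r→d (+12), pos 1: i→k (+2), pos 2: s→e (+12), pos 3: k→m (+2) — repeating every 2. It's a Vigenère-style cipher with numeric key [12,2]: position i shifts by key[i mod 2].
Undoing it on abapq: a−12=o, b−2=z, a−12=o, p−2=n, q−12=e.

ozone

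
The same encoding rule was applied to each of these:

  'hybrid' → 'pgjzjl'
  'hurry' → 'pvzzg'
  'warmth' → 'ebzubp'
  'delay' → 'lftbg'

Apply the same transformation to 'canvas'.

kbvdba

The shift depends on letter class: consonant h→p is +8, but vowel i→j is +1. The rule splits by letter class: vowels +1, consonants +8.
On canvas: c(cons)+8=k, a(vowel)+1=b, n(cons)+8=v, v(cons)+8=d, a(vowel)+1=b, s(cons)+8=a.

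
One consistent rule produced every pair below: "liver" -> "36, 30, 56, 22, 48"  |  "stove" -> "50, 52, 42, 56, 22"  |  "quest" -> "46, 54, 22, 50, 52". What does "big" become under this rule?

l(#12)→36 and i(#9)→30: differences scale by 2, so n = 2·pos + 12. With a=1..z=26, the number is 2·pos + 12.
For big: b=2→16, i=9→30, g=7→26.

16, 30, 26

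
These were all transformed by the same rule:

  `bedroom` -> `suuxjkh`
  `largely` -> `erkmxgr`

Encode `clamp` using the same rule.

The output letters match the input read backwards, each shifted +6: bedroom reversed is moordeb. The word is reversed, then every letter is shifted forward by 6.
On clamp: reverse → pmalc; then shift: p+6=v, m+6=s, a+6=g, l+6=r, c+6=i.

vsgri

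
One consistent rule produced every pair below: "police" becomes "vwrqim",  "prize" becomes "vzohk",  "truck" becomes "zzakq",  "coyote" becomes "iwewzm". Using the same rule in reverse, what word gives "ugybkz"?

oyster

Shifts by position in police: pos 0: p→v (+6), pos 1: o→w (+8), pos 2: l→r (+6), pos 3: i→q (+8) — repeating every 2. A repeating key of period 2 is used — shifts +6, +8 over and over.
Decoding ugybkz: u−6=o, g−8=y, y−6=s, b−8=t, k−6=e, z−8=r.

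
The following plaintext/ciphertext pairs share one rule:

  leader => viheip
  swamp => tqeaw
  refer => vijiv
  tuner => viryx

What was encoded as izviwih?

deserve

Read the word backwards and shift each letter +4.
Decoding izviwih: shift back: i−4=e, z−4=v, v−4=r, i−4=e, w−4=s, i−4=e, h−4=d → evresed; then reverse → deserve.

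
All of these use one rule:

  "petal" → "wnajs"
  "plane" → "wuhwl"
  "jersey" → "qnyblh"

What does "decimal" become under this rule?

Shifts by position in petal: pos 0: p→w (+7), pos 1: e→n (+9), pos 2: t→a (+7), pos 3: a→j (+9) — repeating every 2. It's a Vigenère-style cipher with numeric key [7,9]: position i shifts by key[i mod 2].
For decimal: d+7=k, e+9=n, c+7=j, i+9=r, m+7=t, a+9=j, l+7=s.

knjrtjs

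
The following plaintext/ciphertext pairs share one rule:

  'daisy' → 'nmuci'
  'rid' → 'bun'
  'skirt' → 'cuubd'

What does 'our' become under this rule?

agb

The shift depends on letter class: consonant d→n is +10, but vowel a→m is +12. Vowels shift forward by 12 and consonants shift forward by 10.
For our: o(vowel)+12=a, u(vowel)+12=g, r(cons)+10=b.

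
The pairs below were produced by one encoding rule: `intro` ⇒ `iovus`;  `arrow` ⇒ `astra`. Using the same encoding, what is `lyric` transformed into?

In intro: i→i is +0, n→o is +1, t→v is +2, r→u is +3 — the shift increases by 1 each position. Each letter shifts forward by its position index (0, 1, 2, …) — the shift grows by one for each successive letter.
For lyric: l+0=l, y+1=z, r+2=t, i+3=l, c+4=g.

lztlg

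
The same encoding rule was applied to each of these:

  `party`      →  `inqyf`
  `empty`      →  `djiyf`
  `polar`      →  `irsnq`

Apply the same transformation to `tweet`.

yxddy

p(15)→i(8) and a(0)→n(13) fit y≡17x+13 (mod 26); the inverse of 17 mod 26 is 23. This is an affine cipher: with a=0,…,z=25, each position x becomes (17x+13) mod 26.
For tweet: t(19)→17·19+13≡24=y; w(22)→17·22+13≡23=x; e(4)→17·4+13≡3=d; e(4)→17·4+13≡3=d; t(19)→17·19+13≡24=y (all mod 26).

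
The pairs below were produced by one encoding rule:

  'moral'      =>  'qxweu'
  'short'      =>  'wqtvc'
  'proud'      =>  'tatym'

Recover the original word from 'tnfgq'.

Shifts by position in moral: pos 0: m→q (+4), pos 1: o→x (+9), pos 2: r→w (+5), pos 3: a→e (+4), pos 4: l→u (+9) — repeating every 3. The shifts repeat in a cycle of length 3: positions 0,1,… shift by +4, +9, +5, then the pattern repeats.
Undoing it on tnfgq: t−4=p, n−9=e, f−5=a, g−4=c, q−9=h.

peach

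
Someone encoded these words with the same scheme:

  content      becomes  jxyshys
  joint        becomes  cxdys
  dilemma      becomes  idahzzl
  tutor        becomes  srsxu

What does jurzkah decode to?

crumble

c(2)→j(9) and o(14)→x(23) fit y≡25x+11 (mod 26); the inverse of 25 mod 26 is 25. This is an affine cipher: with a=0,…,z=25, each position x becomes (25x+11) mod 26.
Decoding jurzkah: j(9)→25·(9−11)≡2=c; u(20)→25·(20−11)≡17=r; r(17)→25·(17−11)≡20=u; z(25)→25·(25−11)≡12=m; k(10)→25·(10−11)≡1=b; a(0)→25·(0−11)≡11=l; h(7)→25·(7−11)≡4=e (all mod 26).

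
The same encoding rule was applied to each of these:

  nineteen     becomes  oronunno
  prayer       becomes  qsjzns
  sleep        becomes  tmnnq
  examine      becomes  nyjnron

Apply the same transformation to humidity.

idnreruz

The shift depends on letter class: consonant n→o is +1, but vowel i→r is +9. Vowels shift forward by 9 and consonants shift forward by 1.
On humidity: h(cons)+1=i, u(vowel)+9=d, m(cons)+1=n, i(vowel)+9=r, d(cons)+1=e, i(vowel)+9=r, t(cons)+1=u, y(cons)+1=z.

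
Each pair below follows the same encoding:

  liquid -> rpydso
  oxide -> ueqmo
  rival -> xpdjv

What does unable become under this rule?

In liquid: l→r is +6, i→p is +7, q→y is +8, u→d is +9 — the shift increases by 1 each position. Letter i (0-indexed) is shifted by i+6, so successive shifts are 6, 7, 8, ….
For unable: u+6=a, n+7=u, a+8=i, b+9=k, l+10=v, e+11=p.

auikvp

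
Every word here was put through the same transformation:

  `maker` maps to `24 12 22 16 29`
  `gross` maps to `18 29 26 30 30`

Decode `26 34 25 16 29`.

Each letter is replaced by its alphabet position (a=1..z=26) + 11.
Undoing it on 26 34 25 16 29: 26→(26−11)÷1=15=o, 34→(34−11)÷1=23=w, 25→(25−11)÷1=14=n, 16→(16−11)÷1=5=e, 29→(29−11)÷1=18=r.

owner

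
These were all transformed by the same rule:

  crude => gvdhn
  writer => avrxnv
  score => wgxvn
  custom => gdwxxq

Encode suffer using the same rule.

The rule splits by letter class: vowels +9, consonants +4.
On suffer: s(cons)+4=w, u(vowel)+9=d, f(cons)+4=j, f(cons)+4=j, e(vowel)+9=n, r(cons)+4=v.

wdjjnv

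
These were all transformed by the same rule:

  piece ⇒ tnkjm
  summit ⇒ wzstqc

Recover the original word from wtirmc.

socket

The shift increases by 1 at each position, starting from +4: 4, 5, 6, ….
Reversing it on wtirmc: w−4=s, t−5=o, i−6=c, r−7=k, m−8=e, c−9=t.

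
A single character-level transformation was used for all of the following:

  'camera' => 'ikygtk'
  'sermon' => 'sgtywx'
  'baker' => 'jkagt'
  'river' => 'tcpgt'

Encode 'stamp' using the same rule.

c(2)→i(8) and a(0)→k(10) fit y≡25x+10 (mod 26); the inverse of 25 mod 26 is 25. Each letter's alphabet position (a=0..z=25) is mapped through 25·x+10 mod 26 — an affine cipher.
For stamp: s(18)→25·18+10≡18=s; t(19)→25·19+10≡17=r; a(0)→25·0+10≡10=k; m(12)→25·12+10≡24=y; p(15)→25·15+10≡21=v (all mod 26).

srkyv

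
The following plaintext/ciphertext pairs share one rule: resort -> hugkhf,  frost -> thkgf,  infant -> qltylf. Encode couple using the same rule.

wkejnu

r(17)→h(7) and e(4)→u(20) fit y≡25x+24 (mod 26); the inverse of 25 mod 26 is 25. Treating letters as 0–25, the rule is x ↦ 25x + 24 (mod 26).
For couple: c(2)→25·2+24≡22=w; o(14)→25·14+24≡10=k; u(20)→25·20+24≡4=e; p(15)→25·15+24≡9=j; l(11)→25·11+24≡13=n; e(4)→25·4+24≡20=u (all mod 26).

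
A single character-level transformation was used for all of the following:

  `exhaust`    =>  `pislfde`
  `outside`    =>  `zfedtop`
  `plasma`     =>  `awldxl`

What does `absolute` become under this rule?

Compare letters: e→p is +11, x→i is +11, h→s is +11 — a constant shift. This is a Caesar cipher with shift 11.
For absolute: a+11=l, b+11=m, s+11=d, o+11=z, l+11=w, u+11=f, t+11=e, e+11=p.

lmdzwfep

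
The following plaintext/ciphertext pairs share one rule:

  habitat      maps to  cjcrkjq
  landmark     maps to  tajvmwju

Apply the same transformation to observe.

neanbkx

The output letters match the input read backwards, each shifted +9: habitat reversed is tatibah. The word is reversed, then every letter is shifted forward by 9.
For observe: reverse → evresbo; then shift: e+9=n, v+9=e, r+9=a, e+9=n, s+9=b, b+9=k, o+9=x.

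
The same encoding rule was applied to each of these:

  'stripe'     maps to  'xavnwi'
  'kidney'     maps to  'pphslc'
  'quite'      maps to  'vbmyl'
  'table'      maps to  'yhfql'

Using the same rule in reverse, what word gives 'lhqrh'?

Shifts by position in stripe: pos 0: s→x (+5), pos 1: t→a (+7), pos 2: r→v (+4), pos 3: i→n (+5), pos 4: p→w (+7), pos 5: e→i (+4) — repeating every 3. A repeating key of period 3 is used — shifts +5, +7, +4 over and over.
Reversing it on lhqrh: l−5=g, h−7=a, q−4=m, r−5=m, h−7=a.

gamma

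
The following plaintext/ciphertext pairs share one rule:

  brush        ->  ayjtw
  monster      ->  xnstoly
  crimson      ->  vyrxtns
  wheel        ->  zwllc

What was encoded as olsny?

b(1)→a(0) and r(17)→y(24) fit y≡21x+5 (mod 26); the inverse of 21 mod 26 is 5. Each letter's alphabet position (a=0..z=25) is mapped through 21·x+5 mod 26 — an affine cipher.
Decoding olsny: o(14)→5·(14−5)≡19=t; l(11)→5·(11−5)≡4=e; s(18)→5·(18−5)≡13=n; n(13)→5·(13−5)≡14=o; y(24)→5·(24−5)≡17=r (all mod 26).

tenor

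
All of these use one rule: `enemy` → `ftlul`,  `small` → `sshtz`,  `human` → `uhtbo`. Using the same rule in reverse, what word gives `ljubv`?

ounce

The output letters match the input read backwards, each shifted +7: enemy reversed is ymene. Two steps: reverse the string, then apply a Caesar shift of +7.
Decoding ljubv: shift back: l−7=e, j−7=c, u−7=n, b−7=u, v−7=o → ecnuo; then reverse → ounce.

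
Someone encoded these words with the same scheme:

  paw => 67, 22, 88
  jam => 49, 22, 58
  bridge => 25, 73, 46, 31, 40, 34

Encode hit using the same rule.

43, 46, 79

p(#16)→67 and a(#1)→22: differences scale by 3, so n = 3·pos + 19. The formula is n = 3×(alphabet index, a=1) + 19.
Applying it to hit: h=8→43, i=9→46, t=20→79.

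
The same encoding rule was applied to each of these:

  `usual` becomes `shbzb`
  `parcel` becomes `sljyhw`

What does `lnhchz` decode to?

The output letters match the input read backwards, each shifted +7: usual reversed is lausu. Two steps: reverse the string, then apply a Caesar shift of +7.
Reversing it on lnhchz: shift back: l−7=e, n−7=g, h−7=a, c−7=v, h−7=a, z−7=s → egavas; then reverse → savage.

savage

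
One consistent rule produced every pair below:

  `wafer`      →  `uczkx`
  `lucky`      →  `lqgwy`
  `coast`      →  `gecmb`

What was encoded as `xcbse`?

ratio

w(22)→u(20) and a(0)→c(2) fit y≡15x+2 (mod 26); the inverse of 15 mod 26 is 7. This is an affine cipher: with a=0,…,z=25, each position x becomes (15x+2) mod 26.
Decoding xcbse: x(23)→7·(23−2)≡17=r; c(2)→7·(2−2)≡0=a; b(1)→7·(1−2)≡19=t; s(18)→7·(18−2)≡8=i; e(4)→7·(4−2)≡14=o (all mod 26).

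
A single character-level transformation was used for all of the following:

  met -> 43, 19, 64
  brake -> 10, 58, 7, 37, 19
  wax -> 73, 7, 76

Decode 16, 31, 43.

The formula is n = 3×(alphabet index, a=1) + 4.
Reversing it on 16, 31, 43: 16→(16−4)÷3=4=d, 31→(31−4)÷3=9=i, 43→(43−4)÷3=13=m.

dim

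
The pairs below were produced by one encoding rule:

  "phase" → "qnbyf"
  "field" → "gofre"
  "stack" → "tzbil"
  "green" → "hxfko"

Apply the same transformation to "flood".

Shifts by position in phase: pos 0: p→q (+1), pos 1: h→n (+6), pos 2: a→b (+1), pos 3: s→y (+6) — repeating every 2. It's a Vigenère-style cipher with numeric key [1,6]: position i shifts by key[i mod 2].
On flood: f+1=g, l+6=r, o+1=p, o+6=u, d+1=e.

grpue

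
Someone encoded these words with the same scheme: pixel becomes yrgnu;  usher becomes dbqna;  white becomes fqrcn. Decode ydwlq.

This is a Caesar cipher with shift 9.
Undoing it on ydwlq: y−9=p, d−9=u, w−9=n, l−9=c, q−9=h.

punch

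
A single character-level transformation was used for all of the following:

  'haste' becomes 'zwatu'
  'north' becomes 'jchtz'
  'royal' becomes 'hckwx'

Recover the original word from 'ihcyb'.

crowd

h(7)→z(25) and a(0)→w(22) fit y≡19x+22 (mod 26); the inverse of 19 mod 26 is 11. Each letter's alphabet position (a=0..z=25) is mapped through 19·x+22 mod 26 — an affine cipher.
Reversing it on ihcyb: i(8)→11·(8−22)≡2=c; h(7)→11·(7−22)≡17=r; c(2)→11·(2−22)≡14=o; y(24)→11·(24−22)≡22=w; b(1)→11·(1−22)≡3=d (all mod 26).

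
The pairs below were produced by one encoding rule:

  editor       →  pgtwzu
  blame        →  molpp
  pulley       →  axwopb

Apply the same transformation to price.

Shifts by position in editor: pos 0: e→p (+11), pos 1: d→g (+3), pos 2: i→t (+11), pos 3: t→w (+3) — repeating every 2. It's a Vigenère-style cipher with numeric key [11,3]: position i shifts by key[i mod 2].
For price: p+11=a, r+3=u, i+11=t, c+3=f, e+11=p.

autfp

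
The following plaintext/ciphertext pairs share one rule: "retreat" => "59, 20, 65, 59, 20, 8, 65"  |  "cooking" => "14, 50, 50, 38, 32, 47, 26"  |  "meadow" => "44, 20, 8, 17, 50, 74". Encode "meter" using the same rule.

44, 20, 65, 20, 59

r(#18)→59 and e(#5)→20: differences scale by 3, so n = 3·pos + 5. With a=1..z=26, the number is 3·pos + 5.
On meter: m=13→44, e=5→20, t=20→65, e=5→20, r=18→59.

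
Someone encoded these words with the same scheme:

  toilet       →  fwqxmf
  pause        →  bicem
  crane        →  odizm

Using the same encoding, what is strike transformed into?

Vowels shift forward by 8 and consonants shift forward by 12.
Applying it to strike: s(cons)+12=e, t(cons)+12=f, r(cons)+12=d, i(vowel)+8=q, k(cons)+12=w, e(vowel)+8=m.

efdqwm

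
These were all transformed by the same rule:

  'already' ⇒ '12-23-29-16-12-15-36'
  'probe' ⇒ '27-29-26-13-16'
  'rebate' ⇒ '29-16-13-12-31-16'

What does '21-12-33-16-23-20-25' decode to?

javelin

a is letter #1 and maps to 12: an offset of 11. Letters become their 1-based position plus 11 (so a→12, b→13, …).
Reversing it on 21-12-33-16-23-20-25: 21→(21−11)÷1=10=j, 12→(12−11)÷1=1=a, 33→(33−11)÷1=22=v, 16→(16−11)÷1=5=e, 23→(23−11)÷1=12=l, 20→(20−11)÷1=9=i, 25→(25−11)÷1=14=n.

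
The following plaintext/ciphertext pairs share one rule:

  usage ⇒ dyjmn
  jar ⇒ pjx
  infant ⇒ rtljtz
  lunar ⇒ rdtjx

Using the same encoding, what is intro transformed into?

rtzxx

The shift depends on letter class: consonant s→y is +6, but vowel u→d is +9. Vowels shift forward by 9 and consonants shift forward by 6.
On intro: i(vowel)+9=r, n(cons)+6=t, t(cons)+6=z, r(cons)+6=x, o(vowel)+9=x.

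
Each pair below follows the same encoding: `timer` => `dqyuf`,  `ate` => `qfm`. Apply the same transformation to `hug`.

The output letters match the input read backwards, each shifted +12: timer reversed is remit. The word is reversed, then every letter is shifted forward by 12.
For hug: reverse → guh; then shift: g+12=s, u+12=g, h+12=t.

sgt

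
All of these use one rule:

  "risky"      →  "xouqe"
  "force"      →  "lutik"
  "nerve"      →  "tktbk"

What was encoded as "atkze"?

unity

Shifts by position in risky: pos 0: r→x (+6), pos 1: i→o (+6), pos 2: s→u (+2), pos 3: k→q (+6), pos 4: y→e (+6) — repeating every 3. A repeating key of period 3 is used — shifts +6, +6, +2 over and over.
Undoing it on atkze: a−6=u, t−6=n, k−2=i, z−6=t, e−6=y.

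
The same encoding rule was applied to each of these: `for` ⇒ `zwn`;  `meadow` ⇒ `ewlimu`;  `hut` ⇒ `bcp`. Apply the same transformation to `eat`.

The output letters match the input read backwards, each shifted +8: for reversed is rof. The word is reversed, then every letter is shifted forward by 8.
For eat: reverse → tae; then shift: t+8=b, a+8=i, e+8=m.

bim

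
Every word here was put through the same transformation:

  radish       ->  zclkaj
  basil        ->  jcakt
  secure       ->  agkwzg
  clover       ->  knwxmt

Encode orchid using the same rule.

The shifts repeat in a cycle of length 2: positions 0,1,… shift by +8, +2, then the pattern repeats.
On orchid: o+8=w, r+2=t, c+8=k, h+2=j, i+8=q, d+2=f.

wtkjqf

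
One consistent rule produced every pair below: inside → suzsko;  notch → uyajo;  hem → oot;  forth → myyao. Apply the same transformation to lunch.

Two shifts are in play — +10 for a/e/i/o/u, +7 for every other letter.
On lunch: l(cons)+7=s, u(vowel)+10=e, n(cons)+7=u, c(cons)+7=j, h(cons)+7=o.

seujo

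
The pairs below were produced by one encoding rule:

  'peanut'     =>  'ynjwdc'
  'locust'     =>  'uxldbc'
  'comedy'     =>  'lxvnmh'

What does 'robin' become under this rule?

This is a Caesar cipher with shift 9.
On robin: r+9=a, o+9=x, b+9=k, i+9=r, n+9=w.

axkrw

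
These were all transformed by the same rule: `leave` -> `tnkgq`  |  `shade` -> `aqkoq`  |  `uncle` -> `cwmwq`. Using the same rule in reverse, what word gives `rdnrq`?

judge

Letter i (0-indexed) is shifted by i+8, so successive shifts are 8, 9, 10, ….
Decoding rdnrq: r−8=j, d−9=u, n−10=d, r−11=g, q−12=e.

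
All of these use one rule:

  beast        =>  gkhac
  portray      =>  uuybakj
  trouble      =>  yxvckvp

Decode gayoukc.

In beast: b→g is +5, e→k is +6, a→h is +7, s→a is +8 — the shift increases by 1 each position. Each letter shifts forward by (position + 5), i.e. 5, 6, 7, … — the shift grows by one for each successive letter.
Undoing it on gayoukc: g−5=b, a−6=u, y−7=r, o−8=g, u−9=l, k−10=a, c−11=r.

burglar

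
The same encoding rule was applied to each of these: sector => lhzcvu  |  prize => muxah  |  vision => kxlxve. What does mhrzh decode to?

peace

Each letter's alphabet position (a=0..z=25) is mapped through 17·x+17 mod 26 — an affine cipher.
Reversing it on mhrzh: m(12)→23·(12−17)≡15=p; h(7)→23·(7−17)≡4=e; r(17)→23·(17−17)≡0=a; z(25)→23·(25−17)≡2=c; h(7)→23·(7−17)≡4=e (all mod 26).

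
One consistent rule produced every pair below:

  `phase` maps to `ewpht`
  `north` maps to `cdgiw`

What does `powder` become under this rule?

edlstg

Compare letters: p→e is +15, h→w is +15, a→p is +15 — a constant shift. Each letter is shifted forward by 15 in the alphabet (a Caesar shift of +15).
Applying it to powder: p+15=e, o+15=d, w+15=l, d+15=s, e+15=t, r+15=g.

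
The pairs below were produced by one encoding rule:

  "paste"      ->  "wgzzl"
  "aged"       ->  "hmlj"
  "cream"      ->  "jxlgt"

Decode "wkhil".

The shifts repeat in a cycle of length 2: positions 0,1,… shift by +7, +6, then the pattern repeats.
Undoing it on wkhil: w−7=p, k−6=e, h−7=a, i−6=c, l−7=e.

peace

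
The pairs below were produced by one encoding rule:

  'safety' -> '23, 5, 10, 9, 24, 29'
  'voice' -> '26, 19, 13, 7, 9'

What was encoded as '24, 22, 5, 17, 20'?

tramp

s is letter #19 and maps to 23: an offset of 4. The number is (letter's place in the alphabet, a=1) + 4.
Undoing it on 24, 22, 5, 17, 20: 24→(24−4)÷1=20=t, 22→(22−4)÷1=18=r, 5→(5−4)÷1=1=a, 17→(17−4)÷1=13=m, 20→(20−4)÷1=16=p.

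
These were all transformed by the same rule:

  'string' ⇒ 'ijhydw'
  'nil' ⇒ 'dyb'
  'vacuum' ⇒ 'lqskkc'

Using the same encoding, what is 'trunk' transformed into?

jhkda

It's a constant shift of +16 (ROT16).
Applying it to trunk: t+16=j, r+16=h, u+16=k, n+16=d, k+16=a.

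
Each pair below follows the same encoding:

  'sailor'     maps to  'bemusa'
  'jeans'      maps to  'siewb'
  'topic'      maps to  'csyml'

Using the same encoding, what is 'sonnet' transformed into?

Two shifts are in play — +4 for a/e/i/o/u, +9 for every other letter.
Applying it to sonnet: s(cons)+9=b, o(vowel)+4=s, n(cons)+9=w, n(cons)+9=w, e(vowel)+4=i, t(cons)+9=c.

bswwic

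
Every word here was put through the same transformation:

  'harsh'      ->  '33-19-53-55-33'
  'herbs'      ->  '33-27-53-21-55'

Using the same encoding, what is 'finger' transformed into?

29-35-45-31-27-53

h(#8)→33 and a(#1)→19: differences scale by 2, so n = 2·pos + 17. With a=1..z=26, the number is 2·pos + 17.
On finger: f=6→29, i=9→35, n=14→45, g=7→31, e=5→27, r=18→53.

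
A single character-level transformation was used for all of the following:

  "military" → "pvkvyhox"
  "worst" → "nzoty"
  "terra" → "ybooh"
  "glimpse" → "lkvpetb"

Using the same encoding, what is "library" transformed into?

kvmohox

m(12)→p(15) and i(8)→v(21) fit y≡5x+7 (mod 26); the inverse of 5 mod 26 is 21. This is an affine cipher: with a=0,…,z=25, each position x becomes (5x+7) mod 26.
Applying it to library: l(11)→5·11+7≡10=k; i(8)→5·8+7≡21=v; b(1)→5·1+7≡12=m; r(17)→5·17+7≡14=o; a(0)→5·0+7≡7=h; r(17)→5·17+7≡14=o; y(24)→5·24+7≡23=x (all mod 26).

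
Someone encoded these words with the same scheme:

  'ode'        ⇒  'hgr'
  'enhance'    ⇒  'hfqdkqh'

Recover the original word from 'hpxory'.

volume

The output letters match the input read backwards, each shifted +3: ode reversed is edo. Read the word backwards and shift each letter +3.
Undoing it on hpxory: shift back: h−3=e, p−3=m, x−3=u, o−3=l, r−3=o, y−3=v → emulov; then reverse → volume.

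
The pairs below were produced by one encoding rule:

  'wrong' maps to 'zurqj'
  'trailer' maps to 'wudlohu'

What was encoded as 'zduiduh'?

warfare

It's a constant shift of +3 (ROT3).
Decoding zduiduh: z−3=w, d−3=a, u−3=r, i−3=f, d−3=a, u−3=r, h−3=e.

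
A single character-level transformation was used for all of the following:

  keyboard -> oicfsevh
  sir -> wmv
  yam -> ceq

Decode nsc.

joy

Compare letters: k→o is +4, e→i is +4, y→c is +4 — a constant shift. Every letter moves 4 places later in the alphabet, wrapping around z→a.
Undoing it on nsc: n−4=j, s−4=o, c−4=y.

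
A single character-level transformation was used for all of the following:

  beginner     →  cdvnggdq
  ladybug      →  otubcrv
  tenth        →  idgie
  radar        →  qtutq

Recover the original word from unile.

ditch

b(1)→c(2) and e(4)→d(3) fit y≡9x+19 (mod 26); the inverse of 9 mod 26 is 3. This is an affine cipher: with a=0,…,z=25, each position x becomes (9x+19) mod 26.
Undoing it on unile: u(20)→3·(20−19)≡3=d; n(13)→3·(13−19)≡8=i; i(8)→3·(8−19)≡19=t; l(11)→3·(11−19)≡2=c; e(4)→3·(4−19)≡7=h (all mod 26).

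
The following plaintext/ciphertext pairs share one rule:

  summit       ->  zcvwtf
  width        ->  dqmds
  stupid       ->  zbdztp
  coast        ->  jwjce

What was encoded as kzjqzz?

In summit: s→z is +7, u→c is +8, m→v is +9, m→w is +10 — the shift increases by 1 each position. Each letter shifts forward by (position + 7), i.e. 7, 8, 9, … — the shift grows by one for each successive letter.
Reversing it on kzjqzz: k−7=d, z−8=r, j−9=a, q−10=g, z−11=o, z−12=n.

dragon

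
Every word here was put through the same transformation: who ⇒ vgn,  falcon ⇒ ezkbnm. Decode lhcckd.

Compare letters: w→v is +25, h→g is +25, o→n is +25 — a constant shift. This is a Caesar cipher with shift 25.
Decoding lhcckd: l−25=m, h−25=i, c−25=d, c−25=d, k−25=l, d−25=e.

middle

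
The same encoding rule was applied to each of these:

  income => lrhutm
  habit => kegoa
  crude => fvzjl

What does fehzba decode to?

cactus

The shift increases by 1 at each position, starting from +3: 3, 4, 5, ….
Undoing it on fehzba: f−3=c, e−4=a, h−5=c, z−6=t, b−7=u, a−8=s.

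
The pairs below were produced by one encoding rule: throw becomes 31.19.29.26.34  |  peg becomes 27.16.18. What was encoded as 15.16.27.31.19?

depth

t is letter #20 and maps to 31: an offset of 11. The number is (letter's place in the alphabet, a=1) + 11.
Undoing it on 15.16.27.31.19: 15→(15−11)÷1=4=d, 16→(16−11)÷1=5=e, 27→(27−11)÷1=16=p, 31→(31−11)÷1=20=t, 19→(19−11)÷1=8=h.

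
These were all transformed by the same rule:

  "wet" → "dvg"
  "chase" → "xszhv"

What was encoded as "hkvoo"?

Each pair mirrors across the alphabet (w↔d, e↔v, t↔g): positions sum to 25. This is the alphabet-reversal cipher (Atbash): a becomes z, b becomes y, etc.
Undoing it on hkvoo: h↔s, k↔p, v↔e, o↔l, o↔l.

spell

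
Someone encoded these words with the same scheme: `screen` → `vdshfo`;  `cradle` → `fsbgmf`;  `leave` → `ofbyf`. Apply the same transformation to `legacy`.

Shifts by position in screen: pos 0: s→v (+3), pos 1: c→d (+1), pos 2: r→s (+1), pos 3: e→h (+3), pos 4: e→f (+1), pos 5: n→o (+1) — repeating every 3. The shifts repeat in a cycle of length 3: positions 0,1,… shift by +3, +1, +1, then the pattern repeats.
Applying it to legacy: l+3=o, e+1=f, g+1=h, a+3=d, c+1=d, y+1=z.

ofhddz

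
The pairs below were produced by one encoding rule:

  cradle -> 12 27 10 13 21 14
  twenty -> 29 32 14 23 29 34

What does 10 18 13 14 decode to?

c is letter #3 and maps to 12: an offset of 9. Each letter is replaced by its alphabet position (a=1..z=26) + 9.
Undoing it on 10 18 13 14: 10→(10−9)÷1=1=a, 18→(18−9)÷1=9=i, 13→(13−9)÷1=4=d, 14→(14−9)÷1=5=e.

aide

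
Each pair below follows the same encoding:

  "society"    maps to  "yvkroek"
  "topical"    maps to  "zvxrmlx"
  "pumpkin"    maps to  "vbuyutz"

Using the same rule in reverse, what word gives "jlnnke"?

defeat

In society: s→y is +6, o→v is +7, c→k is +8, i→r is +9 — the shift increases by 1 each position. The shift increases by 1 at each position, starting from +6: 6, 7, 8, ….
Undoing it on jlnnke: j−6=d, l−7=e, n−8=f, n−9=e, k−10=a, e−11=t.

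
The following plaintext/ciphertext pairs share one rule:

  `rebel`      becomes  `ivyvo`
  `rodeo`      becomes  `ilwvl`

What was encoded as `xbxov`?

cycle

Each pair mirrors across the alphabet (r↔i, e↔v, b↔y): positions sum to 25. This is the alphabet-reversal cipher (Atbash): a becomes z, b becomes y, etc.
Decoding xbxov: x↔c, b↔y, x↔c, o↔l, v↔e.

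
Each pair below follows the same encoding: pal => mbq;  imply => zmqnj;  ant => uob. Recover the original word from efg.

fed

The output letters match the input read backwards, each shifted +1: pal reversed is lap. Two steps: reverse the string, then apply a Caesar shift of +1.
Decoding efg: shift back: e−1=d, f−1=e, g−1=f → def; then reverse → fed.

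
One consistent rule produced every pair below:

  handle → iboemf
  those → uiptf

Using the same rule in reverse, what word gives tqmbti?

Compare letters: h→i is +1, a→b is +1, n→o is +1 — a constant shift. It's a constant shift of +1 (ROT1).
Decoding tqmbti: t−1=s, q−1=p, m−1=l, b−1=a, t−1=s, i−1=h.

splash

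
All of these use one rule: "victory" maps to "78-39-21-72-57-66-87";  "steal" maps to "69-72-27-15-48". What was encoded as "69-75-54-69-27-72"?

sunset

The formula is n = 3×(alphabet index, a=1) + 12.
Decoding 69-75-54-69-27-72: 69→(69−12)÷3=19=s, 75→(75−12)÷3=21=u, 54→(54−12)÷3=14=n, 69→(69−12)÷3=19=s, 27→(27−12)÷3=5=e, 72→(72−12)÷3=20=t.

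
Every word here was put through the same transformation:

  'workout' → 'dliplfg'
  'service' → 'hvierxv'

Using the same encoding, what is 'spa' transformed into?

hkz

Each letter is replaced by its mirror in the alphabet: a↔z, b↔y, c↔x, and so on (the Atbash cipher).
Applying it to spa: s↔h, p↔k, a↔z.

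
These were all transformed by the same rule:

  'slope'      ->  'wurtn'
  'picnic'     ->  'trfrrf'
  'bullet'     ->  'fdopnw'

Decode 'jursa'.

It's a Vigenère-style cipher with numeric key [4,9,3]: position i shifts by key[i mod 3].
Decoding jursa: j−4=f, u−9=l, r−3=o, s−4=o, a−9=r.

floor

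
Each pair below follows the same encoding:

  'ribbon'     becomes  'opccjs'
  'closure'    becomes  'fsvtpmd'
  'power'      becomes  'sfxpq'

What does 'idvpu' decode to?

touch

The output letters match the input read backwards, each shifted +1: ribbon reversed is nobbir. The word is reversed, then every letter is shifted forward by 1.
Decoding idvpu: shift back: i−1=h, d−1=c, v−1=u, p−1=o, u−1=t → hcuot; then reverse → touch.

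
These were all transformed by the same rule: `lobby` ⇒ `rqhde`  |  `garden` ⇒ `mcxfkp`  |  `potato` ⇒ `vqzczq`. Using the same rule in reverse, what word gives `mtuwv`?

group

It's a Vigenère-style cipher with numeric key [6,2]: position i shifts by key[i mod 2].
Decoding mtuwv: m−6=g, t−2=r, u−6=o, w−2=u, v−6=p.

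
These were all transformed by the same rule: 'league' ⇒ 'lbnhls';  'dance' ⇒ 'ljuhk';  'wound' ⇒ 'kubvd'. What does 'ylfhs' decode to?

The output letters match the input read backwards, each shifted +7: league reversed is eugael. Read the word backwards and shift each letter +7.
Reversing it on ylfhs: shift back: y−7=r, l−7=e, f−7=y, h−7=a, s−7=l → reyal; then reverse → layer.

layer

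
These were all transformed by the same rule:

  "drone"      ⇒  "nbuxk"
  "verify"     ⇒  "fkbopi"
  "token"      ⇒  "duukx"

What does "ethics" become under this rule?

kdromc

The shift depends on letter class: consonant d→n is +10, but vowel o→u is +6. Vowels shift forward by 6 and consonants shift forward by 10.
Applying it to ethics: e(vowel)+6=k, t(cons)+10=d, h(cons)+10=r, i(vowel)+6=o, c(cons)+10=m, s(cons)+10=c.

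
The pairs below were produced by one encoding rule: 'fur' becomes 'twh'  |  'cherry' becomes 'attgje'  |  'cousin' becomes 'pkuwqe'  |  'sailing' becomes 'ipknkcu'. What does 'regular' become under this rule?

tcnwigt

The output letters match the input read backwards, each shifted +2: fur reversed is ruf. Two steps: reverse the string, then apply a Caesar shift of +2.
For regular: reverse → raluger; then shift: r+2=t, a+2=c, l+2=n, u+2=w, g+2=i, e+2=g, r+2=t.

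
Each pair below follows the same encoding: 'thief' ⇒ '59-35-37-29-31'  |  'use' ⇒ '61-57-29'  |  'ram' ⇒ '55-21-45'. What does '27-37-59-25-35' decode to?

ditch

t(#20)→59 and h(#8)→35: differences scale by 2, so n = 2·pos + 19. The formula is n = 2×(alphabet index, a=1) + 19.
Reversing it on 27-37-59-25-35: 27→(27−19)÷2=4=d, 37→(37−19)÷2=9=i, 59→(59−19)÷2=20=t, 25→(25−19)÷2=3=c, 35→(35−19)÷2=8=h.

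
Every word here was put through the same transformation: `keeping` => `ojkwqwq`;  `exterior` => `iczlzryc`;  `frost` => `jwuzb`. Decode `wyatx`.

In keeping: k→o is +4, e→j is +5, e→k is +6, p→w is +7 — the shift increases by 1 each position. The shift increases by 1 at each position, starting from +4: 4, 5, 6, ….
Decoding wyatx: w−4=s, y−5=t, a−6=u, t−7=m, x−8=p.

stump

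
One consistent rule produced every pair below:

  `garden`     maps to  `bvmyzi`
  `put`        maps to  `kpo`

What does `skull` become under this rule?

nfpgg

Compare letters: g→b is +21, a→v is +21, r→m is +21 — a constant shift. Each letter is shifted forward by 21 in the alphabet (a Caesar shift of +21).
Applying it to skull: s+21=n, k+21=f, u+21=p, l+21=g, l+21=g.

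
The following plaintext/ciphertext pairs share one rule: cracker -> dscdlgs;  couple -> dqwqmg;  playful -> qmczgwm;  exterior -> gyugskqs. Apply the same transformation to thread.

uisgce

The shift depends on letter class: consonant c→d is +1, but vowel a→c is +2. Vowels shift forward by 2 and consonants shift forward by 1.
On thread: t(cons)+1=u, h(cons)+1=i, r(cons)+1=s, e(vowel)+2=g, a(vowel)+2=c, d(cons)+1=e.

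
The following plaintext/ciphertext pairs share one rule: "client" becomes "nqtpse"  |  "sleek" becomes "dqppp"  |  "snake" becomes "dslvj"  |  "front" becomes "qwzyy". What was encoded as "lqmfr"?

Shifts by position in client: pos 0: c→n (+11), pos 1: l→q (+5), pos 2: i→t (+11), pos 3: e→p (+11), pos 4: n→s (+5), pos 5: t→e (+11) — repeating every 3. It's a Vigenère-style cipher with numeric key [11,5,11]: position i shifts by key[i mod 3].
Decoding lqmfr: l−11=a, q−5=l, m−11=b, f−11=u, r−5=m.

album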